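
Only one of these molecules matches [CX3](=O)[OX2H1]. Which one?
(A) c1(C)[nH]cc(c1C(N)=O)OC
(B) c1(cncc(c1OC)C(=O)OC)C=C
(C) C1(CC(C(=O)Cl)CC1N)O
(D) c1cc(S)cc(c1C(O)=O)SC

D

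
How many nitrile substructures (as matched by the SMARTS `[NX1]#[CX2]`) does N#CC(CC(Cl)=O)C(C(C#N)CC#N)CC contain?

[NX1]#[CX2] is the SMARTS for a nitrile: a nitrogen triple-bonded to a two-connected carbon.
The molecule carries 3 separate instances of a nitrile (-C#N) meeting every constraint; each maps to a distinct set of atoms, giving 3 matches.

3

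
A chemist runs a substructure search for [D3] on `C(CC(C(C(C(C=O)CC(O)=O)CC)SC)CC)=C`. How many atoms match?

5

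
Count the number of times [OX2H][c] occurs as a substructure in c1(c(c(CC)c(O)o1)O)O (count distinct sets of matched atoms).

[OX2H][c] is the SMARTS for a phenol: a hydroxyl oxygen attached to an aromatic carbon.
The molecule carries 3 separate instances of a hydroxyl group (-OH) meeting every constraint; each maps to a distinct set of atoms, giving 3 matches.

3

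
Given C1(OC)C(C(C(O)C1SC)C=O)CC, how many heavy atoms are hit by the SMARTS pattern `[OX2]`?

2

The query [OX2] means: aliphatic oxygen with two total connections — ether, hydroxyl, or ester single-bond O.
Check the 14 heavy atoms by environment: 9× C (X4) → no; 2× O (X2) → match; 1× C (X3) → no; 1× O (X1) → no; 1× S (X2) → no.
That gives 2 matching atoms.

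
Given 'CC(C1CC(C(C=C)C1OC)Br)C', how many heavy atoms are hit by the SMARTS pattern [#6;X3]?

The query [#6;X3] means: any carbon (aromatic or not) with three total connections.
Check the 13 heavy atoms by environment: 9× C (X4) → no; 2× C (X3) → match; 1× Br (X1) → no; 1× O (X2) → no.
That gives 2 matching atoms.

2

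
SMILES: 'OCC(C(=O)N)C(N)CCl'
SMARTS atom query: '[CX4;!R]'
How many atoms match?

4

Check the 10 heavy atoms by environment: 4× C (X4, acyclic) → match; 2× N (X3, acyclic) → no; 1× C (X3, acyclic) → no; 1× O (X1, acyclic) → no; 1× O (X2, acyclic) → no; 1× Cl (X1, acyclic) → no.
That gives 4 matching atoms.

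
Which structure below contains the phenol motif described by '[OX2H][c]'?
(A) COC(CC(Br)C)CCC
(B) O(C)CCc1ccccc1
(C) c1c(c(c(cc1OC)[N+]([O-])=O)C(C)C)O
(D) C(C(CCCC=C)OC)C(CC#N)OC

[OX2H][c] describes a hydroxyl oxygen attached to an aromatic carbon (a phenol).
(A) has a methoxy ether (-OCH3) but the oxygen has H0, not H1.
(B) has a methoxy ether (-OCH3) but the oxygen has H0, not H1.
(C) contains a hydroxyl group (-OH), which satisfies every atom and bond constraint.
(D) has a methoxy ether (-OCH3) but the oxygen has H0, not H1.
So the answer is (C).

C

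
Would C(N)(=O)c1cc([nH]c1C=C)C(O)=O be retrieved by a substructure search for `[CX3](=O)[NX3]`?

Yes

The pattern [CX3](=O)[NX3] describes a carbonyl carbon bonded to a trivalent nitrogen — an amide.
The molecule carries a primary amide (-C(=O)NH2), whose atoms satisfy every constraint of the query, so the pattern matches.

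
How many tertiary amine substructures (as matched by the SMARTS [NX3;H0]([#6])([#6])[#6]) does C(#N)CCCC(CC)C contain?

[NX3;H0]([#6])([#6])[#6] is the SMARTS for a tertiary amine: a trivalent nitrogen with no H, bonded to three carbons.
No fragment in the molecule satisfies every constraint, giving 0 matches.

0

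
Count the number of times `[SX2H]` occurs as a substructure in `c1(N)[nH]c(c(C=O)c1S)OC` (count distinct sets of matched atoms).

[SX2H] is the SMARTS for a thiol: an aliphatic sulfur with two connections, one being H.
Exactly one fragment in the molecule meets all constraints, giving 1 match.

1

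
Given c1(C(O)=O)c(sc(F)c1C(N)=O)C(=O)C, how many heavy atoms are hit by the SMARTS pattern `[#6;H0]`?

7

The query [#6;H0] means: any carbon with no attached hydrogen.
Check the 15 heavy atoms by environment: 1× s (aromatic, H0) → no; 4× c (aromatic, H0) → match; 3× C (H0) → match; 3× O (H0) → no; 1× N (H2) → no; 1× C (H3) → no; 1× F (H0) → no; 1× O (H1) → no.
Summing the matching environments: 4 + 3 = 7 matching atoms.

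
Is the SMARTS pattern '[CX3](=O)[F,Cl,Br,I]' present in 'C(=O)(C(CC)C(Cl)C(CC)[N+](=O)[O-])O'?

No

The pattern [CX3](=O)[F,Cl,Br,I] describes a carbonyl carbon bonded to a halogen — an acyl halide.
The closest candidate here is a chloro substituent, but the Cl is not on a carbonyl carbon. No other fragment satisfies the full query, so there is no match.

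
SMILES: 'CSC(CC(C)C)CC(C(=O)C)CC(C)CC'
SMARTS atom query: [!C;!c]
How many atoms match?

Check the 17 heavy atoms by environment: 15× C → no; 1× O → match; 1× S → match.
Summing the matching environments: 1 + 1 = 2 matching atoms.

2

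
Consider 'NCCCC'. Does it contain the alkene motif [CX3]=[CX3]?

No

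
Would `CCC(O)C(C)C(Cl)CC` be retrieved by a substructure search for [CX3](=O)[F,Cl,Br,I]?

No

The pattern [CX3](=O)[F,Cl,Br,I] describes a carbonyl carbon bonded to a halogen — an acyl halide.
The closest candidate here is a chloro substituent, but the Cl is not on a carbonyl carbon. No other fragment satisfies the full query, so there is no match.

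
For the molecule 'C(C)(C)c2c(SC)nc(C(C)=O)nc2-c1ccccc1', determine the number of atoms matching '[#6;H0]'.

The query [#6;H0] means: any carbon with no attached hydrogen.
Check the 20 heavy atoms by environment: 2× n (aromatic, H0) → no; 5× c (aromatic, H0) → match; 1× S (H0) → no; 4× C (H3) → no; 1× C (H1) → no; 1× C (H0) → match; 1× O (H0) → no; 5× c (aromatic, H1) → no.
Summing the matching environments: 5 + 1 = 6 matching atoms.

6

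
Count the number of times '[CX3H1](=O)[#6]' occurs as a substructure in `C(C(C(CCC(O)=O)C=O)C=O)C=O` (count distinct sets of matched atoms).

3

[CX3H1](=O)[#6] is the SMARTS for an aldehyde: an sp2 carbon with one H, double-bonded to O and single-bonded to carbon.
The molecule carries 3 separate instances of an aldehyde (-CHO) meeting every constraint; each maps to a distinct set of atoms, giving 3 matches.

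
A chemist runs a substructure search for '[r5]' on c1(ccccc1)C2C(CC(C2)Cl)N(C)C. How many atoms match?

5

The query [r5] means: r5 matches atoms in a five-membered ring.
Check the 15 heavy atoms by environment: 5× C (in 5-ring) → match; 1× N (acyclic) → no; 2× C (acyclic) → no; 6× c (aromatic, in 6-ring) → no; 1× Cl (acyclic) → no.
That gives 5 matching atoms.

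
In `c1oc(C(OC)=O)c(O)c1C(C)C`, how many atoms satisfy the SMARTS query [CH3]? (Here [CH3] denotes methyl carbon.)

The query [CH3] means: aliphatic carbon with exactly three hydrogens.
Check the 13 heavy atoms by environment: 1× o (aromatic, H0) → no; 1× c (aromatic, H1) → no; 3× c (aromatic, H0) → no; 1× C (H0) → no; 2× O (H0) → no; 3× C (H3) → match; 1× C (H1) → no; 1× O (H1) → no.
That gives 3 matching atoms.

3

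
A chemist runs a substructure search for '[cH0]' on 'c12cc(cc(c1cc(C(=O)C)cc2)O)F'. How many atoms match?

5

Check the 15 heavy atoms by environment: 5× c (aromatic, H0) → match; 5× c (aromatic, H1) → no; 1× C (H0) → no; 1× O (H0) → no; 1× C (H3) → no; 1× O (H1) → no; 1× F (H0) → no.
That gives 5 matching atoms.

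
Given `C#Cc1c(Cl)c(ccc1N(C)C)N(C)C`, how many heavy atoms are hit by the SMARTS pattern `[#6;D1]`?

5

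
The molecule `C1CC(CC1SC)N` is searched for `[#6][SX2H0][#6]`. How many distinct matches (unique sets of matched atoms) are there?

1

[#6][SX2H0][#6] is the SMARTS for a thioether: an aliphatic sulfur bridging two carbons with no H on the sulfur.
Exactly one fragment in the molecule meets all constraints, giving 1 match.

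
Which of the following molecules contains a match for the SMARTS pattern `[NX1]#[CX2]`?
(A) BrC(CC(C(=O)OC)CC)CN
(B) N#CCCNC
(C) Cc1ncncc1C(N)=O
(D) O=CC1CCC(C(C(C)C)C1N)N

B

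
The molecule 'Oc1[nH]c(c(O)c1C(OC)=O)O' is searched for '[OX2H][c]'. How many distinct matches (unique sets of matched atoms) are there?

[OX2H][c] is the SMARTS for a phenol: a hydroxyl oxygen attached to an aromatic carbon.
The molecule carries 3 separate instances of a hydroxyl group (-OH) meeting every constraint; each maps to a distinct set of atoms, giving 3 matches.

3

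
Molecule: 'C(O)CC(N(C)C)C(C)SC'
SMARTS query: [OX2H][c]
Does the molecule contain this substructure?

The pattern [OX2H][c] describes a hydroxyl oxygen attached to an aromatic carbon — a phenol.
The closest candidate here is a hydroxyl group (-OH), but the -OH is on an aliphatic carbon, not an aromatic c. No other fragment satisfies the full query, so there is no match.

No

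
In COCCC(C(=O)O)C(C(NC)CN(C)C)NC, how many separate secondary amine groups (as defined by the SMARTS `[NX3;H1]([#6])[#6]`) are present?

2

[NX3;H1]([#6])[#6] is the SMARTS for a secondary amine: a trivalent nitrogen with one H, bonded to two carbons.
The molecule carries 2 separate instances of an N-methylamino group (-NHCH3) meeting every constraint; each maps to a distinct set of atoms, giving 2 matches.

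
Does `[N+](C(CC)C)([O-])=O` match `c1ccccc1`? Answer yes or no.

No

The pattern c1ccccc1 describes six aromatic carbons in a ring — a benzene ring.
The closest candidate here is a methyl group (-CH3), but no six-membered all-carbon aromatic ring is present. No other fragment satisfies the full query, so there is no match.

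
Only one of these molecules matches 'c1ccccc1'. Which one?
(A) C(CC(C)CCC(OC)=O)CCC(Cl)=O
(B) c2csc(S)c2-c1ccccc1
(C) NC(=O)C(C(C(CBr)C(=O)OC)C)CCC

B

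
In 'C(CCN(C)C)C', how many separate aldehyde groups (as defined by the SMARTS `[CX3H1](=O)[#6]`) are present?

[CX3H1](=O)[#6] is the SMARTS for an aldehyde: an sp2 carbon with one H, double-bonded to O and single-bonded to carbon.
No fragment in the molecule satisfies every constraint, giving 0 matches.

0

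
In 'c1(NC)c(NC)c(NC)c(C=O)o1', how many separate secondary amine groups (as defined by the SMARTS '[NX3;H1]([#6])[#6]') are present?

[NX3;H1]([#6])[#6] is the SMARTS for a secondary amine: a trivalent nitrogen with one H, bonded to two carbons.
The molecule carries 3 separate instances of an N-methylamino group (-NHCH3) meeting every constraint; each maps to a distinct set of atoms, giving 3 matches.

3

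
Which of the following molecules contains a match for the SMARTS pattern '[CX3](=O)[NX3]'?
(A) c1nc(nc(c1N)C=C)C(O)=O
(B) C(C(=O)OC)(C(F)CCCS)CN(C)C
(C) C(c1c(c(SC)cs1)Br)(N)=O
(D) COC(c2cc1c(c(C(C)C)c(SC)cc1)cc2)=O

[CX3](=O)[NX3] describes a carbonyl carbon bonded to a trivalent nitrogen (an amide).
(A) has a carboxylic acid group (-C(=O)OH) but the carbonyl is bonded to O, not to an NX3 nitrogen.
(B) has a methyl-ester group (-C(=O)OCH3) but the carbonyl is bonded to O, not to an NX3 nitrogen.
(C) contains a primary amide (-C(=O)NH2), which satisfies every atom and bond constraint.
(D) has a methyl-ester group (-C(=O)OCH3) but the carbonyl is bonded to O, not to an NX3 nitrogen.
So the answer is (C).

C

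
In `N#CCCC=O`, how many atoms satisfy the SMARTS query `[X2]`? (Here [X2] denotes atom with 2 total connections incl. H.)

1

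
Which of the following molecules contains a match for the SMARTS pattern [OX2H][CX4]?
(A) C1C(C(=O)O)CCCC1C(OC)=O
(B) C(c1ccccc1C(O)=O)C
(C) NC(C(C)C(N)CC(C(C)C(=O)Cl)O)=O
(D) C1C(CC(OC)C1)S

[OX2H][CX4] describes a hydroxyl oxygen bound to an sp3 (X4) carbon (an aliphatic alcohol).
(A) has a carboxylic acid group (-C(=O)OH) but the -OH is on a CX3 carbonyl carbon, not a CX4 carbon.
(B) has a carboxylic acid group (-C(=O)OH) but the -OH is on a CX3 carbonyl carbon, not a CX4 carbon.
(C) contains a hydroxyl group (-OH), which satisfies every atom and bond constraint.
(D) has a methoxy ether (-OCH3) but the oxygen has H0 (ether), not H1.
So the answer is (C).

C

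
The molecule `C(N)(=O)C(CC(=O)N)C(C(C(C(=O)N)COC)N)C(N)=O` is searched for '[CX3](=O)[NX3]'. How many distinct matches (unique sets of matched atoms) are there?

4

[CX3](=O)[NX3] is the SMARTS for an amide: a carbonyl carbon bonded to a trivalent nitrogen.
The molecule carries 4 separate instances of a primary amide (-C(=O)NH2) meeting every constraint; each maps to a distinct set of atoms, giving 4 matches.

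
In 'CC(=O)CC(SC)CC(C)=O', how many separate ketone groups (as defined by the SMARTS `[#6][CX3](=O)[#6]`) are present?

[#6][CX3](=O)[#6] is the SMARTS for a ketone: a carbonyl carbon (no H) flanked by two carbons.
The molecule carries 2 separate instances of an acetyl/ketone group (-C(=O)CH3) meeting every constraint; each maps to a distinct set of atoms, giving 2 matches.

2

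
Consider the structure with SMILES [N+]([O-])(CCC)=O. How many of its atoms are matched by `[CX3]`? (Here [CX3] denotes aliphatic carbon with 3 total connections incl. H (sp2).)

The query [CX3] means: C with X3: aliphatic carbon with exactly 3 total connections.
Check the 6 heavy atoms by environment: 3× C (X4) → no; 1× N (charge +1, X3) → no; 1× O (charge -1, X1) → no; 1× O (X1) → no.
No environment satisfies the query, so 0 matching atoms.

0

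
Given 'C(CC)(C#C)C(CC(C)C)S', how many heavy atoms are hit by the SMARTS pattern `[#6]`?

10

Check the 11 heavy atoms by environment: 10× C → match; 1× S → no.
That gives 10 matching atoms.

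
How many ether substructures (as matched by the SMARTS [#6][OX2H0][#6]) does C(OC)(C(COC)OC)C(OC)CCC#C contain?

4

[#6][OX2H0][#6] is the SMARTS for an ether: an aliphatic oxygen bridging two carbons with no H on the oxygen.
The molecule carries 4 separate instances of a methoxy ether (-OCH3) meeting every constraint; each maps to a distinct set of atoms, giving 4 matches.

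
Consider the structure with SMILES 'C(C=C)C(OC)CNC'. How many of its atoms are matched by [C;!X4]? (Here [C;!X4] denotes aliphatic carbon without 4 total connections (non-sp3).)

2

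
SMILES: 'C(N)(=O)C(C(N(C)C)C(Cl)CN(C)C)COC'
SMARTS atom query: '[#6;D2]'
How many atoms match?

2

The query [#6;D2] means: any carbon bonded to exactly two heavy atoms.
Check the 17 heavy atoms by environment: 2× C (D2) → match; 4× C (D3) → no; 1× O (D2) → no; 5× C (D1) → no; 1× O (D1) → no; 1× N (D1) → no; 1× Cl (D1) → no; 2× N (D3) → no.
That gives 2 matching atoms.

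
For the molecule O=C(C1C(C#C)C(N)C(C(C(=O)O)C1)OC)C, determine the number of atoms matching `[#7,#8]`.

5

The query [#7,#8] means: nitrogen or oxygen (comma = OR).
Check the 17 heavy atoms by environment: 12× C → no; 1× N → match; 4× O → match.
Summing the matching environments: 1 + 4 = 5 matching atoms.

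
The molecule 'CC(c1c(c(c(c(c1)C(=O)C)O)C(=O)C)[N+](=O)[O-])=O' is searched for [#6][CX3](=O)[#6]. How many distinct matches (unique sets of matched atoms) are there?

[#6][CX3](=O)[#6] is the SMARTS for a ketone: a carbonyl carbon (no H) flanked by two carbons.
The molecule carries 3 separate instances of an acetyl/ketone group (-C(=O)CH3) meeting every constraint; each maps to a distinct set of atoms, giving 3 matches.

3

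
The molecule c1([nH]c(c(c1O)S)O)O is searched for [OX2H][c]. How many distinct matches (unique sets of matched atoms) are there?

3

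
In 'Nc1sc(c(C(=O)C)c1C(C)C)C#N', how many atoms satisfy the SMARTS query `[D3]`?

The query [D3] means: atom with exactly three heavy-atom neighbours.
Check the 14 heavy atoms by environment: 1× s (aromatic, D2) → no; 4× c (aromatic, D3) → match; 2× N (D1) → no; 1× C (D2) → no; 2× C (D3) → match; 1× O (D1) → no; 3× C (D1) → no.
Summing the matching environments: 4 + 2 = 6 matching atoms.

6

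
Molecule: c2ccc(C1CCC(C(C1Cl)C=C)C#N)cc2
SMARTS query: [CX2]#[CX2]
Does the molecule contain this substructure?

No

The pattern [CX2]#[CX2] describes a carbon-carbon triple bond — an alkyne.
The closest candidate here is a vinyl group (-CH=CH2), but the C=C is a double bond; both carbons are CX3, not CX2. No other fragment satisfies the full query, so there is no match.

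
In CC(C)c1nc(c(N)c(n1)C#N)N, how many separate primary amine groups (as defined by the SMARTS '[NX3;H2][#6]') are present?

2

[NX3;H2][#6] is the SMARTS for a primary amine: a trivalent nitrogen with two H attached to carbon.
The molecule carries 2 separate instances of a primary amino group (-NH2) meeting every constraint; each maps to a distinct set of atoms, giving 2 matches.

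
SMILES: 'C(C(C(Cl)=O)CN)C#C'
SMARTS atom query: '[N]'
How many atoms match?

1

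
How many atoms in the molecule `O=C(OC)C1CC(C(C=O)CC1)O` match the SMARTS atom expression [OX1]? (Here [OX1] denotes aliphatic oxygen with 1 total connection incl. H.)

2

The query [OX1] means: aliphatic oxygen with one total connection — typically a carbonyl =O or an oxide.
Check the 13 heavy atoms by environment: 7× C (X4) → no; 2× C (X3) → no; 2× O (X1) → match; 2× O (X2) → no.
That gives 2 matching atoms.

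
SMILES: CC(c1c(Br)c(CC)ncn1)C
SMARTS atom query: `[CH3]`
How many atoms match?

3

The query [CH3] means: aliphatic carbon with exactly three hydrogens.
Check the 12 heavy atoms by environment: 2× n (aromatic, H0) → no; 1× c (aromatic, H1) → no; 3× c (aromatic, H0) → no; 1× Br (H0) → no; 1× C (H1) → no; 3× C (H3) → match; 1× C (H2) → no.
That gives 3 matching atoms.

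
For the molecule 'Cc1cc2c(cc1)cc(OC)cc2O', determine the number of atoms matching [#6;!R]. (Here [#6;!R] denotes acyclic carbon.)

2

The query [#6;!R] means: carbon not in any ring.
Check the 14 heavy atoms by environment: 10× c (aromatic, in 6-ring) → no; 2× O (acyclic) → no; 2× C (acyclic) → match.
That gives 2 matching atoms.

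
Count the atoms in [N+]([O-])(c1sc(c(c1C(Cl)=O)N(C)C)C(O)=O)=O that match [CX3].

The query [CX3] means: C with X3: aliphatic carbon with exactly 3 total connections.
Check the 17 heavy atoms by environment: 1× s (aromatic, X2) → no; 4× c (aromatic, X3) → no; 1× N (X3) → no; 2× C (X4) → no; 2× C (X3) → match; 3× O (X1) → no; 1× O (X2) → no; 1× N (charge +1, X3) → no; 1× O (charge -1, X1) → no; 1× Cl (X1) → no.
That gives 2 matching atoms.

2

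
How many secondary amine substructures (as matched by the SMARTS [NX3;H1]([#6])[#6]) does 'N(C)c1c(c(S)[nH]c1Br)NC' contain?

2

[NX3;H1]([#6])[#6] is the SMARTS for a secondary amine: a trivalent nitrogen with one H, bonded to two carbons.
The molecule carries 2 separate instances of an N-methylamino group (-NHCH3) meeting every constraint; each maps to a distinct set of atoms, giving 2 matches.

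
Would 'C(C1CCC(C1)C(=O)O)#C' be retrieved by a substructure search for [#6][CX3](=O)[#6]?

The pattern [#6][CX3](=O)[#6] describes a carbonyl carbon (no H) flanked by two carbons — a ketone.
The closest candidate here is a carboxylic acid group (-C(=O)OH), but one neighbour of the carbonyl carbon is O, not C. No other fragment satisfies the full query, so there is no match.

No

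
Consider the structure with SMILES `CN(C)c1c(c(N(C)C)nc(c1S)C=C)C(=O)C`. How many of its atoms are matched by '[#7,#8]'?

4

The query [#7,#8] means: nitrogen or oxygen (comma = OR).
Check the 18 heavy atoms by environment: 1× n (aromatic) → match; 5× c (aromatic) → no; 1× S → no; 2× N → match; 8× C → no; 1× O → match.
Summing the matching environments: 1 + 2 + 1 = 4 matching atoms.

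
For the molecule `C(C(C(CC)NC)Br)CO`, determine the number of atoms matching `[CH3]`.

2

The query [CH3] means: aliphatic carbon with exactly three hydrogens.
Check the 10 heavy atoms by environment: 2× C (H3) → match; 3× C (H2) → no; 2× C (H1) → no; 1× Br (H0) → no; 1× O (H1) → no; 1× N (H1) → no.
That gives 2 matching atoms.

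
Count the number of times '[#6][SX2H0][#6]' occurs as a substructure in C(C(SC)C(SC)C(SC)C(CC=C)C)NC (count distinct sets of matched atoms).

3

[#6][SX2H0][#6] is the SMARTS for a thioether: an aliphatic sulfur bridging two carbons with no H on the sulfur.
The molecule carries 3 separate instances of a methylthio ether (-SCH3) meeting every constraint; each maps to a distinct set of atoms, giving 3 matches.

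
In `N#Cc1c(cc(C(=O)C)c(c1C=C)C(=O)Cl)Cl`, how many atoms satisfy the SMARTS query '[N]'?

1

The query [N] means: uppercase N matches aliphatic (non-aromatic) nitrogen only.
Check the 17 heavy atoms by environment: 6× c (aromatic) → no; 6× C → no; 1× N → match; 2× O → no; 2× Cl → no.
That gives 1 matching atom.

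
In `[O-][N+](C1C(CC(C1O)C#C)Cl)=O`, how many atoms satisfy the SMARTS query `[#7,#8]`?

Check the 12 heavy atoms by environment: 7× C → no; 1× Cl → no; 2× O → match; 1× N (charge +1) → match; 1× O (charge -1) → match.
Summing the matching environments: 2 + 1 + 1 = 4 matching atoms.

4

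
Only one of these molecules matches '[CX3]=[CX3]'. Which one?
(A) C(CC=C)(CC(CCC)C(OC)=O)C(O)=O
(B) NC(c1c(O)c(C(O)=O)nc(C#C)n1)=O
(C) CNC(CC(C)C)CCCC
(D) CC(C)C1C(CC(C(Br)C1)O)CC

A

[CX3]=[CX3] describes a non-aromatic C=C double bond between two sp2 carbons (an alkene).
(A) contains a vinyl group (-CH=CH2), which satisfies every atom and bond constraint.
(B) has an ethynyl group (-C#CH) but the C-C bond is a triple bond, not a double bond.
(C) has an ethyl group (-CH2CH3) but its C-C bond is a single bond between CX4 carbons, not CX3=CX3.
(D) has an ethyl group (-CH2CH3) but its C-C bond is a single bond between CX4 carbons, not CX3=CX3.
So the answer is (A).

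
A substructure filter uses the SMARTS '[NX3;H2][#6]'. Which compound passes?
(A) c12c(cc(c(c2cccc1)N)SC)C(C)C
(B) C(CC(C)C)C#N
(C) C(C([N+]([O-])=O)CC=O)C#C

A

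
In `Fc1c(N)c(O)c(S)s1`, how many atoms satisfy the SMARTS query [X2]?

3

The query [X2] means: any atom with exactly two total connections (bonds + H).
Check the 9 heavy atoms by environment: 1× s (aromatic, X2) → match; 4× c (aromatic, X3) → no; 1× N (X3) → no; 1× S (X2) → match; 1× O (X2) → match; 1× F (X1) → no.
Summing the matching environments: 1 + 1 + 1 = 3 matching atoms.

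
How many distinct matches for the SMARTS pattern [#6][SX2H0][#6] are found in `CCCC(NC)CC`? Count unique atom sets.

[#6][SX2H0][#6] is the SMARTS for a thioether: an aliphatic sulfur bridging two carbons with no H on the sulfur.
No fragment in the molecule satisfies every constraint, giving 0 matches.

0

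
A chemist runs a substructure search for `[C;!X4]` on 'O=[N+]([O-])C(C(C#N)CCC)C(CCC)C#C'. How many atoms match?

The query [C;!X4] means: aliphatic carbon that does not have four total connections.
Check the 16 heavy atoms by environment: 9× C (X4) → no; 1× N (charge +1, X3) → no; 1× O (charge -1, X1) → no; 1× O (X1) → no; 3× C (X2) → match; 1× N (X1) → no.
That gives 3 matching atoms.

3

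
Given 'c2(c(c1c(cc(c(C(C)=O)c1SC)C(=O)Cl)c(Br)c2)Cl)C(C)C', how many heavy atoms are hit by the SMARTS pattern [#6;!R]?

7

The query [#6;!R] means: carbon not in any ring.
Check the 23 heavy atoms by environment: 10× c (aromatic, in 6-ring) → no; 7× C (acyclic) → match; 1× Br (acyclic) → no; 2× O (acyclic) → no; 2× Cl (acyclic) → no; 1× S (acyclic) → no.
That gives 7 matching atoms.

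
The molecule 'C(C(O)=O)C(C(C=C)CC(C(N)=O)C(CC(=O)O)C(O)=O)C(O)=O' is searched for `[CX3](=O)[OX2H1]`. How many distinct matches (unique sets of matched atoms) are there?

4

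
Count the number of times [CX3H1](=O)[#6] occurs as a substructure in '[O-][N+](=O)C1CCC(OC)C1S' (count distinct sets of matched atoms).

[CX3H1](=O)[#6] is the SMARTS for an aldehyde: an sp2 carbon with one H, double-bonded to O and single-bonded to carbon.
No fragment in the molecule satisfies every constraint, giving 0 matches.

0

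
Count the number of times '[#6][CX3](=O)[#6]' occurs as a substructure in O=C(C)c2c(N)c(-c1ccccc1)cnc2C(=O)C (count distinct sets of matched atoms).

2

[#6][CX3](=O)[#6] is the SMARTS for a ketone: a carbonyl carbon (no H) flanked by two carbons.
The molecule carries 2 separate instances of an acetyl/ketone group (-C(=O)CH3) meeting every constraint; each maps to a distinct set of atoms, giving 2 matches.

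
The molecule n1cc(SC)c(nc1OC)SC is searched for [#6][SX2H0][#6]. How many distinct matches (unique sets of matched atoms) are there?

2

[#6][SX2H0][#6] is the SMARTS for a thioether: an aliphatic sulfur bridging two carbons with no H on the sulfur.
The molecule carries 2 separate instances of a methylthio ether (-SCH3) meeting every constraint; each maps to a distinct set of atoms, giving 2 matches.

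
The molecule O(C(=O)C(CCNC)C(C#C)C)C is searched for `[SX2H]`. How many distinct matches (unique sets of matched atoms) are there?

[SX2H] is the SMARTS for a thiol: an aliphatic sulfur with two connections, one being H.
No fragment in the molecule satisfies every constraint, giving 0 matches.

0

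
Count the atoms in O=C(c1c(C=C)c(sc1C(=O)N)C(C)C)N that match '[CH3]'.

2

Check the 16 heavy atoms by environment: 1× s (aromatic, H0) → no; 4× c (aromatic, H0) → no; 2× C (H1) → no; 2× C (H3) → match; 2× C (H0) → no; 2× O (H0) → no; 2× N (H2) → no; 1× C (H2) → no.
That gives 2 matching atoms.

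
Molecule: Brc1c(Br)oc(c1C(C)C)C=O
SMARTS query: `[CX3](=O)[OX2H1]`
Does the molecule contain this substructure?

No

The pattern [CX3](=O)[OX2H1] describes an sp2 carbon double-bonded to O and single-bonded to an -OH oxygen — a carboxylic acid.
The closest candidate here is an aldehyde (-CHO), but there is no singly-bonded oxygen on the carbonyl carbon. No other fragment satisfies the full query, so there is no match.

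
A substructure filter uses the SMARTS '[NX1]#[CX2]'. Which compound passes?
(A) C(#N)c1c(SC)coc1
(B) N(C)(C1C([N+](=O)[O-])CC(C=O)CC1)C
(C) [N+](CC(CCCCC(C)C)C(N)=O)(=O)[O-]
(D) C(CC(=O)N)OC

[NX1]#[CX2] describes a nitrogen triple-bonded to a two-connected carbon (a nitrile).
(A) contains a nitrile (-C#N), which satisfies every atom and bond constraint.
(B) has a nitro group (-[N+](=O)[O-]) but there is no C#N triple bond.
(C) has a primary amide (-C(=O)NH2) but the nitrogen is NX3, not NX1.
(D) has a primary amide (-C(=O)NH2) but the nitrogen is NX3, not NX1.
So the answer is (A).

A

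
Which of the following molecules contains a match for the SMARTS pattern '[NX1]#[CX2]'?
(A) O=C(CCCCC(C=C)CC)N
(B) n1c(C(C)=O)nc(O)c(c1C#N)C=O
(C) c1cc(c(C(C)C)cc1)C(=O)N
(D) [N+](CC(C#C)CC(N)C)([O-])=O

B

[NX1]#[CX2] describes a nitrogen triple-bonded to a two-connected carbon (a nitrile).
(A) has a primary amide (-C(=O)NH2) but the nitrogen is NX3, not NX1.
(B) contains a nitrile (-C#N), which satisfies every atom and bond constraint.
(C) has a primary amide (-C(=O)NH2) but the nitrogen is NX3, not NX1.
(D) has a primary amino group (-NH2) but the nitrogen is NX3 (three connections), not NX1 triple-bonded.
So the answer is (B).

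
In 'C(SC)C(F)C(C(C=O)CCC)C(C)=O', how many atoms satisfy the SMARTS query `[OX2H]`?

The query [OX2H] means: aliphatic oxygen with two connections, one of which is H — an -OH oxygen.
Check the 15 heavy atoms by environment: 3× C (H2, X4) → no; 3× C (H1, X4) → no; 1× F (H0, X1) → no; 1× C (H0, X3) → no; 2× O (H0, X1) → no; 3× C (H3, X4) → no; 1× C (H1, X3) → no; 1× S (H0, X2) → no.
No environment satisfies the query, so 0 matching atoms.

0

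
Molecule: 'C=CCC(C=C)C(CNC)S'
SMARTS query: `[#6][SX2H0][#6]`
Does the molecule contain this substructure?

No

The pattern [#6][SX2H0][#6] describes an aliphatic sulfur bridging two carbons with no H on the sulfur — a thioether.
The closest candidate here is a thiol (-SH), but the sulfur has H1, not H0 bridging two carbons. No other fragment satisfies the full query, so there is no match.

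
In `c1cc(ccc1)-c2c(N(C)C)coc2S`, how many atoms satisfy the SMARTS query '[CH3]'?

2

The query [CH3] means: aliphatic carbon with exactly three hydrogens.
Check the 15 heavy atoms by environment: 1× o (aromatic, H0) → no; 6× c (aromatic, H1) → no; 4× c (aromatic, H0) → no; 1× S (H1) → no; 1× N (H0) → no; 2× C (H3) → match.
That gives 2 matching atoms.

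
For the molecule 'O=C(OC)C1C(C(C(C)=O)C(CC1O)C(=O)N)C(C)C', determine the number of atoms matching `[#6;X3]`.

Check the 20 heavy atoms by environment: 11× C (X4) → no; 3× C (X3) → match; 3× O (X1) → no; 1× N (X3) → no; 2× O (X2) → no.
That gives 3 matching atoms.

3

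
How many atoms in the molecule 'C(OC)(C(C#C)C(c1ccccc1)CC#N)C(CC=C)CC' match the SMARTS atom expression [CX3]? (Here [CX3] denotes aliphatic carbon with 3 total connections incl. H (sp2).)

2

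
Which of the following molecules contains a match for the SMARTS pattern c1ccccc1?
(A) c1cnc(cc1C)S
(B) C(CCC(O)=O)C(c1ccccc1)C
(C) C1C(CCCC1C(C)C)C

B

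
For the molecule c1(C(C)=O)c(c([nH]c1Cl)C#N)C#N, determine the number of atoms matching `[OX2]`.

0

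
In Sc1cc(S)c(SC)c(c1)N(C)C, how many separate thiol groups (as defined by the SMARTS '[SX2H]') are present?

2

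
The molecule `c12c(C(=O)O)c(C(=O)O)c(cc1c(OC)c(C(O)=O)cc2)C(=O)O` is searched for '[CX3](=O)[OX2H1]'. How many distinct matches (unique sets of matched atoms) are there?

[CX3](=O)[OX2H1] is the SMARTS for a carboxylic acid: an sp2 carbon double-bonded to O and single-bonded to an -OH oxygen.
The molecule carries 4 separate instances of a carboxylic acid group (-C(=O)OH) meeting every constraint; each maps to a distinct set of atoms, giving 4 matches.

4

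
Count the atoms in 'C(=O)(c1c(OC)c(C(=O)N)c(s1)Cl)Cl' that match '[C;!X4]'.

The query [C;!X4] means: aliphatic carbon that does not have four total connections.
Check the 14 heavy atoms by environment: 1× s (aromatic, X2) → no; 4× c (aromatic, X3) → no; 1× O (X2) → no; 1× C (X4) → no; 2× Cl (X1) → no; 2× C (X3) → match; 2× O (X1) → no; 1× N (X3) → no.
That gives 2 matching atoms.

2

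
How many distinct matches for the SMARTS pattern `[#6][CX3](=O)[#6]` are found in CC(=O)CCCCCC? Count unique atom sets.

1

[#6][CX3](=O)[#6] is the SMARTS for a ketone: a carbonyl carbon (no H) flanked by two carbons.
Exactly one fragment in the molecule meets all constraints, giving 1 match.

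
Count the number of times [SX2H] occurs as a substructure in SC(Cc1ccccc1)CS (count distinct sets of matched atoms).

[SX2H] is the SMARTS for a thiol: an aliphatic sulfur with two connections, one being H.
The molecule carries 2 separate instances of a thiol (-SH) meeting every constraint; each maps to a distinct set of atoms, giving 2 matches.

2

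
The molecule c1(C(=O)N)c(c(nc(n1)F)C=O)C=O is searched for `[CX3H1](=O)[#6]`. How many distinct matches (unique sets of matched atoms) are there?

2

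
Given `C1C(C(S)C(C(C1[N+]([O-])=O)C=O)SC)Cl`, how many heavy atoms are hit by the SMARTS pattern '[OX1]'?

3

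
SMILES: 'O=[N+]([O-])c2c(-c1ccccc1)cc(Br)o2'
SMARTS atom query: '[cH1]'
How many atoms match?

6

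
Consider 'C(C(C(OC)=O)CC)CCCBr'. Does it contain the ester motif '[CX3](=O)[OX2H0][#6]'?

Yes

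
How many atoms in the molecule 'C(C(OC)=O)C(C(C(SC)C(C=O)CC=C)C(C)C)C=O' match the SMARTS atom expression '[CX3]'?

5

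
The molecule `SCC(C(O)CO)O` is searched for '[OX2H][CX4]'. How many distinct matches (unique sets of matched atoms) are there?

3

[OX2H][CX4] is the SMARTS for an aliphatic alcohol: a hydroxyl oxygen bound to an sp3 (X4) carbon.
The molecule carries 3 separate instances of a hydroxyl group (-OH) meeting every constraint; each maps to a distinct set of atoms, giving 3 matches.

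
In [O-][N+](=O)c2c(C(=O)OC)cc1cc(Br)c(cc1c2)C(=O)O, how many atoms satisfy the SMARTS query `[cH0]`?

6

The query [cH0] means: aromatic carbon with no attached hydrogen (substituted or ring-fusion).
Check the 21 heavy atoms by environment: 6× c (aromatic, H0) → match; 4× c (aromatic, H1) → no; 1× Br (H0) → no; 2× C (H0) → no; 4× O (H0) → no; 1× O (H1) → no; 1× N (charge +1, H0) → no; 1× O (charge -1, H0) → no; 1× C (H3) → no.
That gives 6 matching atoms.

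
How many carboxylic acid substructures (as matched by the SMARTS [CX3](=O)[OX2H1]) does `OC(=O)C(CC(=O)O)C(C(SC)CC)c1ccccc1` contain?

[CX3](=O)[OX2H1] is the SMARTS for a carboxylic acid: an sp2 carbon double-bonded to O and single-bonded to an -OH oxygen.
The molecule carries 2 separate instances of a carboxylic acid group (-C(=O)OH) meeting every constraint; each maps to a distinct set of atoms, giving 2 matches.

2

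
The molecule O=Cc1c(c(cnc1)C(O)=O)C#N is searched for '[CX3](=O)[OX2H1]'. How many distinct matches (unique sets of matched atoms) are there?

1

[CX3](=O)[OX2H1] is the SMARTS for a carboxylic acid: an sp2 carbon double-bonded to O and single-bonded to an -OH oxygen.
Exactly one fragment in the molecule meets all constraints, giving 1 match.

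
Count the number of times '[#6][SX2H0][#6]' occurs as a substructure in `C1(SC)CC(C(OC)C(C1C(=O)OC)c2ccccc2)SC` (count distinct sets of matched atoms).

[#6][SX2H0][#6] is the SMARTS for a thioether: an aliphatic sulfur bridging two carbons with no H on the sulfur.
The molecule carries 2 separate instances of a methylthio ether (-SCH3) meeting every constraint; each maps to a distinct set of atoms, giving 2 matches.

2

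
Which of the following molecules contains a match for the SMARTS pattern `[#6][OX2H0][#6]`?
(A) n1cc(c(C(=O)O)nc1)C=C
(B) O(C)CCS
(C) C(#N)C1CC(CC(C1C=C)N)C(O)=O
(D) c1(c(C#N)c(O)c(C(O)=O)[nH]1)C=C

[#6][OX2H0][#6] describes an aliphatic oxygen bridging two carbons with no H on the oxygen (an ether).
(A) has a carboxylic acid group (-C(=O)OH) but the -OH oxygen has H1; the =O is OX1, not OX2.
(B) contains a methoxy ether (-OCH3), which satisfies every atom and bond constraint.
(C) has a carboxylic acid group (-C(=O)OH) but the -OH oxygen has H1; the =O is OX1, not OX2.
(D) has a carboxylic acid group (-C(=O)OH) but the -OH oxygen has H1; the =O is OX1, not OX2.
So the answer is (B).

B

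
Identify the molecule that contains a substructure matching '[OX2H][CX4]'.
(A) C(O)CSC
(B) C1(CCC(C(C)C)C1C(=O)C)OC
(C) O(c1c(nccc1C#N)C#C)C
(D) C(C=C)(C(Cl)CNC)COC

A

[OX2H][CX4] describes a hydroxyl oxygen bound to an sp3 (X4) carbon (an aliphatic alcohol).
(A) contains a hydroxyl group (-OH), which satisfies every atom and bond constraint.
(B) has a methoxy ether (-OCH3) but the oxygen has H0 (ether), not H1.
(C) has a methoxy ether (-OCH3) but the oxygen has H0 (ether), not H1.
(D) has a methoxy ether (-OCH3) but the oxygen has H0 (ether), not H1.
So the answer is (A).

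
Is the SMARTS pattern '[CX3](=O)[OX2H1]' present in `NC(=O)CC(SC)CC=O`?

No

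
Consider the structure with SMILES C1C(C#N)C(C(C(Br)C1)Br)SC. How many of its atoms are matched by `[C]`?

8

The query [C] means: uppercase C matches aliphatic (non-aromatic) carbon only.
Check the 12 heavy atoms by environment: 8× C → match; 2× Br → no; 1× S → no; 1× N → no.
That gives 8 matching atoms.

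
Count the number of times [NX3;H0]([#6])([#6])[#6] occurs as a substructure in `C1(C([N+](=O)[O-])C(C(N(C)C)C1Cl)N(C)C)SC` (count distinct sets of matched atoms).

2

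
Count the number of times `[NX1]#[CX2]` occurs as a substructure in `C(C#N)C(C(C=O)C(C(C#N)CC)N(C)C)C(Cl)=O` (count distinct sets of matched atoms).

2

[NX1]#[CX2] is the SMARTS for a nitrile: a nitrogen triple-bonded to a two-connected carbon.
The molecule carries 2 separate instances of a nitrile (-C#N) meeting every constraint; each maps to a distinct set of atoms, giving 2 matches.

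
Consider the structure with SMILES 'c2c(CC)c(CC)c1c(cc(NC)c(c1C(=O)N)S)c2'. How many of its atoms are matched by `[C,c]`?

The query [C,c] means: comma = OR; matches aliphatic or aromatic carbon — same as #6.
Check the 20 heavy atoms by environment: 10× c (aromatic) → match; 2× N → no; 6× C → match; 1× S → no; 1× O → no.
Summing the matching environments: 10 + 6 = 16 matching atoms.

16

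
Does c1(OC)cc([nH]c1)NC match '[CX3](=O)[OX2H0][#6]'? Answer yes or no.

The pattern [CX3](=O)[OX2H0][#6] describes a carbonyl carbon bonded to an oxygen that is itself bonded to carbon (no H on that O) — an ester.
The closest candidate here is a methoxy ether (-OCH3), but the ether oxygen is not adjacent to a C=O carbon. No other fragment satisfies the full query, so there is no match.

No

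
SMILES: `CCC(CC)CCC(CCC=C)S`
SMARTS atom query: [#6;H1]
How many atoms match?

3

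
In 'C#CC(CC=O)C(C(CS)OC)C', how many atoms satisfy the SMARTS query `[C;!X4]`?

3

The query [C;!X4] means: aliphatic carbon that does not have four total connections.
Check the 13 heavy atoms by environment: 7× C (X4) → no; 1× S (X2) → no; 2× C (X2) → match; 1× O (X2) → no; 1× C (X3) → match; 1× O (X1) → no.
Summing the matching environments: 2 + 1 = 3 matching atoms.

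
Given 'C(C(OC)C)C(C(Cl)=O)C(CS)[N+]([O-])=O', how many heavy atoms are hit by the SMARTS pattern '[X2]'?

2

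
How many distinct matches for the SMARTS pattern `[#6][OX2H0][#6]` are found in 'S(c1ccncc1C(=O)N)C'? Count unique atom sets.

0

[#6][OX2H0][#6] is the SMARTS for an ether: an aliphatic oxygen bridging two carbons with no H on the oxygen.
No fragment in the molecule satisfies every constraint, giving 0 matches.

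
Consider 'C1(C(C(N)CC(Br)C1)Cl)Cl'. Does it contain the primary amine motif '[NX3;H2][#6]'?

Yes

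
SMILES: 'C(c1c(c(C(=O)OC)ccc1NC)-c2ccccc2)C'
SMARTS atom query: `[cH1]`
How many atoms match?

The query [cH1] means: aromatic carbon bearing exactly one hydrogen.
Check the 20 heavy atoms by environment: 5× c (aromatic, H0) → no; 7× c (aromatic, H1) → match; 1× C (H0) → no; 2× O (H0) → no; 3× C (H3) → no; 1× C (H2) → no; 1× N (H1) → no.
That gives 7 matching atoms.

7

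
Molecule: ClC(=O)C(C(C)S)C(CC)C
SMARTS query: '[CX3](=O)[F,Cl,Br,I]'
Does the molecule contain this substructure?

The pattern [CX3](=O)[F,Cl,Br,I] describes a carbonyl carbon bonded to a halogen — an acyl halide.
The molecule carries an acyl chloride (-C(=O)Cl), whose atoms satisfy every constraint of the query, so the pattern matches.

Yes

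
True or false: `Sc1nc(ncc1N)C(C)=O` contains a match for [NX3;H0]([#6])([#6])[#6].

False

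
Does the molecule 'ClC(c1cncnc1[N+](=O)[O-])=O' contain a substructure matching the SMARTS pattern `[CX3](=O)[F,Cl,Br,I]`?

Yes

The pattern [CX3](=O)[F,Cl,Br,I] describes a carbonyl carbon bonded to a halogen — an acyl halide.
The molecule carries an acyl chloride (-C(=O)Cl), whose atoms satisfy every constraint of the query, so the pattern matches.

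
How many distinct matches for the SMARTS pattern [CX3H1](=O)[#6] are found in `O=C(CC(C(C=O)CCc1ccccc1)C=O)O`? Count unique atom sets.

[CX3H1](=O)[#6] is the SMARTS for an aldehyde: an sp2 carbon with one H, double-bonded to O and single-bonded to carbon.
The molecule carries 2 separate instances of an aldehyde (-CHO) meeting every constraint; each maps to a distinct set of atoms, giving 2 matches.

2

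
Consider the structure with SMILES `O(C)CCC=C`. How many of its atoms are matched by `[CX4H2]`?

2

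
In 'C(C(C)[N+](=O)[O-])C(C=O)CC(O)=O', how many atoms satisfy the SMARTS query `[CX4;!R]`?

5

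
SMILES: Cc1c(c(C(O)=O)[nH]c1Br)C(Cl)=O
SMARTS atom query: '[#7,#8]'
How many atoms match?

4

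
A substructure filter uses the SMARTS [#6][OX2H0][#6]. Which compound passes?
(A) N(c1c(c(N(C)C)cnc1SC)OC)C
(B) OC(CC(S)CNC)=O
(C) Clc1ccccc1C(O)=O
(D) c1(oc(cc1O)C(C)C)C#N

A

[#6][OX2H0][#6] describes an aliphatic oxygen bridging two carbons with no H on the oxygen (an ether).
(A) contains a methoxy ether (-OCH3), which satisfies every atom and bond constraint.
(B) has a carboxylic acid group (-C(=O)OH) but the -OH oxygen has H1; the =O is OX1, not OX2.
(C) has a carboxylic acid group (-C(=O)OH) but the -OH oxygen has H1; the =O is OX1, not OX2.
(D) has a hydroxyl group (-OH) but the oxygen has H1, not H0 bridging two carbons.
So the answer is (A).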